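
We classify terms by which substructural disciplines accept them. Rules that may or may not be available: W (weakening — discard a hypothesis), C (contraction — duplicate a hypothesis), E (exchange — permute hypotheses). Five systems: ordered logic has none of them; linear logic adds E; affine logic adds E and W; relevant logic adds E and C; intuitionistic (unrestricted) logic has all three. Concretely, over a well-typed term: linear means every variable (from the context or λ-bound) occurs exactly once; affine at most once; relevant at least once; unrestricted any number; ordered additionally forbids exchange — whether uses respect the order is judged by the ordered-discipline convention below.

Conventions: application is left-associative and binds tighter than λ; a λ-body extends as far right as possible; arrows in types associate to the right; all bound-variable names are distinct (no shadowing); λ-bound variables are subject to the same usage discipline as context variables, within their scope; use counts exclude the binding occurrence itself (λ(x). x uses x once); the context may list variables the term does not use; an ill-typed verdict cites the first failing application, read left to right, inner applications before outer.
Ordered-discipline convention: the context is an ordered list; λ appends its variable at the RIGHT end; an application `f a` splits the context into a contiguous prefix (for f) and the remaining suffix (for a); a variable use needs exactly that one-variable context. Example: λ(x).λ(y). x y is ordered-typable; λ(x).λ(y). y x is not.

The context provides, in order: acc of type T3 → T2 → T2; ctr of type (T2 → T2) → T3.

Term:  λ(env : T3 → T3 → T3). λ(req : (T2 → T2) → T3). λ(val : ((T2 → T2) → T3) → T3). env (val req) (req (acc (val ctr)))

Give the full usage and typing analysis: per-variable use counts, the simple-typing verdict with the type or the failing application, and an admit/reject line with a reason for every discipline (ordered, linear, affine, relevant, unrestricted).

variable uses: acc=1; ctr=1; env [bound]=1; req [bound]=2; val [bound]=2
use order (left to right): env, val, req, req, acc, val, ctr
typing: ✓ — (T3 → T3 → T3) → ((T2 → T2) → T3) → (((T2 → T2) → T3) → T3) → T3
ordered: ✗, repeated use of req ×2, val ×2
linear: ✗, repeated use of req ×2, val ×2
affine: ✗, repeated use of req ×2, val ×2
relevant: ✓, at least one use each (acc, ctr, env, req, val)
unrestricted: ✓, well-typed at (T3 → T3 → T3) → ((T2 → T2) → T3) → (((T2 → T2) → T3) → T3) → T3; no restrictions here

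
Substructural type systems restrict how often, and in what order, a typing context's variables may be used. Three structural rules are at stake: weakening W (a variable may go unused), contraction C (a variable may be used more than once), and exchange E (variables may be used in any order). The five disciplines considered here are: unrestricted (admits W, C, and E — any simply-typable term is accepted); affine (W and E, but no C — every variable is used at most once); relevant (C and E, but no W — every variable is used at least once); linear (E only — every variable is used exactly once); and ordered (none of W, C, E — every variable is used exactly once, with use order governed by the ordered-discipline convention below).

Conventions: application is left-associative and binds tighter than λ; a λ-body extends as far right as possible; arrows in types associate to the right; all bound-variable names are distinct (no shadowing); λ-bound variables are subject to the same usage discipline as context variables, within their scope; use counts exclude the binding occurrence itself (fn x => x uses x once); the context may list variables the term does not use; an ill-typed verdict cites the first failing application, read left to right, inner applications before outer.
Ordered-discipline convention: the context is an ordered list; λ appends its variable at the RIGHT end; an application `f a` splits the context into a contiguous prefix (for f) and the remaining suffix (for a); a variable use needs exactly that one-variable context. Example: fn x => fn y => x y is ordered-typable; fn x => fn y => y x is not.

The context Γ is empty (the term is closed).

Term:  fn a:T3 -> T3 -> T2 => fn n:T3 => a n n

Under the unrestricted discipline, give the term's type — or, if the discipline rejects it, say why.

term : (T3 -> T3 -> T2) -> T3 -> T2
usage: a (λ-bound)=1; n (λ-bound)=2
uses in reading order: a, n, n
typing: ✓ — (T3 -> T3 -> T2) -> T3 -> T2
across the five disciplines: ordered ✗ · linear ✗ · affine ✗ · relevant ✓ · unrestricted ✓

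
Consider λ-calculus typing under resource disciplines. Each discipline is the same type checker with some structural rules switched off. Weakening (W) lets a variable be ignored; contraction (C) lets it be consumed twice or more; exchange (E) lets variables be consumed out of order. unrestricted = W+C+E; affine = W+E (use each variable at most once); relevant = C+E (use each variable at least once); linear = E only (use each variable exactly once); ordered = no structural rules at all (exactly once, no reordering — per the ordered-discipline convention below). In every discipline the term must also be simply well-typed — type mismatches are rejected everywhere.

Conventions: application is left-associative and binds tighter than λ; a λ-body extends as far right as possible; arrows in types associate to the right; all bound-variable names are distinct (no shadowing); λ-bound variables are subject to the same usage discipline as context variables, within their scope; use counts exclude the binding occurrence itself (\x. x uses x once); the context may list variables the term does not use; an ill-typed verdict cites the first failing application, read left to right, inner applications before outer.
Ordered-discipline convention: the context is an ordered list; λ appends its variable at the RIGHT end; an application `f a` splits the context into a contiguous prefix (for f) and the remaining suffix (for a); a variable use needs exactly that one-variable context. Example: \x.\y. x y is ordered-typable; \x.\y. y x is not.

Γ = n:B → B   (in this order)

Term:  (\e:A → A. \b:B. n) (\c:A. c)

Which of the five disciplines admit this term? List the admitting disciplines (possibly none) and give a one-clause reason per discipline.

admitted by: affine, unrestricted
usage: n: 1, e (bound): 0, b (bound): 0, c (bound): 1
left-to-right use order: n, c
typing: well-typed at B → B → B
ordered ✗ (needs weakening: e, b unused)
linear ✗ (needs weakening: e, b unused)
affine ✓ (none of n, e, b, c used more than once)
relevant ✗ (needs weakening: e, b unused)
unrestricted ✓ (simply typable at B → B → B; W, C, E all held)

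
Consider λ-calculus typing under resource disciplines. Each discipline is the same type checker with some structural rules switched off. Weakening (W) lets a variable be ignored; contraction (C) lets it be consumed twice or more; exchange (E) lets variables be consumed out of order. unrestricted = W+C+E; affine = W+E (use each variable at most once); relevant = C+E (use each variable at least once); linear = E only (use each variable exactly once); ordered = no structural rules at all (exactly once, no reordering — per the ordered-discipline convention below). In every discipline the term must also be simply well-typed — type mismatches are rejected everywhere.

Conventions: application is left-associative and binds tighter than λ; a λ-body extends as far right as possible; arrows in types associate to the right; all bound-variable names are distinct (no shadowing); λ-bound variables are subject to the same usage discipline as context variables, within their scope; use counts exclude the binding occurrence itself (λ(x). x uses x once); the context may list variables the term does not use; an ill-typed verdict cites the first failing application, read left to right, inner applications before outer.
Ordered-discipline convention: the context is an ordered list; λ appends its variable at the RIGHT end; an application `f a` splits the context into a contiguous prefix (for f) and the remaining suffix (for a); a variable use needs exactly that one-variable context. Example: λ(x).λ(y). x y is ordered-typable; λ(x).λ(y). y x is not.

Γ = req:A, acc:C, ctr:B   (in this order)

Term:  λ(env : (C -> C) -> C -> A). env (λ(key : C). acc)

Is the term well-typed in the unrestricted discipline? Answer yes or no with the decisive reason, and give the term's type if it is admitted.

yes — simply typable at ((C -> C) -> C -> A) -> C -> A; W, C, E all held; term : ((C -> C) -> C -> A) -> C -> A
variable uses: req: 0, acc: 1, ctr: 0, env [bound]: 1, key [bound]: 0
uses in reading order: env, acc
typing: ✓ — ((C -> C) -> C -> A) -> C -> A
per-discipline verdicts: ordered ✗ | linear ✗ | affine ✓ | relevant ✗ | unrestricted ✓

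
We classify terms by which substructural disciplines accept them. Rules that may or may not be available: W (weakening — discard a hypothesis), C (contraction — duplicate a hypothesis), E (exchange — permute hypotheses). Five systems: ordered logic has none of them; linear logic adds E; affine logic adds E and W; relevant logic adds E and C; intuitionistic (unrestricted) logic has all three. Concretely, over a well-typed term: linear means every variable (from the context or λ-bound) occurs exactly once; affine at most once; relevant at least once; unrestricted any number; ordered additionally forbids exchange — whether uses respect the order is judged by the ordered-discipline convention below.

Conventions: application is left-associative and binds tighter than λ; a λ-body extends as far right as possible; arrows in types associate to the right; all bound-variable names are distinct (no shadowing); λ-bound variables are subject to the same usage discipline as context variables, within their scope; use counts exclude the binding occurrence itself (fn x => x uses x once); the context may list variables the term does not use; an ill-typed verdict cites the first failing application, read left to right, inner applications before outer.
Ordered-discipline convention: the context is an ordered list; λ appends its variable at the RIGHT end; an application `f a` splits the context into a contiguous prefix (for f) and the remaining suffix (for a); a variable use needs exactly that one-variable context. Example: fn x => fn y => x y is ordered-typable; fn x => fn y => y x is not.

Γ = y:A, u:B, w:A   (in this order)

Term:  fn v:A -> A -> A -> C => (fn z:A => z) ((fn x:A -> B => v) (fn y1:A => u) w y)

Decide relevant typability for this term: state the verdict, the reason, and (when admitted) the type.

no — not simply typable
use counts: y: 1×; u: 1×; w: 1×; v (λ-bound): 1×; z (λ-bound): 1×; x (λ-bound): 0×; y1 (λ-bound): 0×
order of uses: z, v, u, w, y
typing: ill-typed: an argument A -> C mismatches the expected A
per-discipline verdicts: ordered ✗; linear ✗; affine ✗; relevant ✗; unrestricted ✗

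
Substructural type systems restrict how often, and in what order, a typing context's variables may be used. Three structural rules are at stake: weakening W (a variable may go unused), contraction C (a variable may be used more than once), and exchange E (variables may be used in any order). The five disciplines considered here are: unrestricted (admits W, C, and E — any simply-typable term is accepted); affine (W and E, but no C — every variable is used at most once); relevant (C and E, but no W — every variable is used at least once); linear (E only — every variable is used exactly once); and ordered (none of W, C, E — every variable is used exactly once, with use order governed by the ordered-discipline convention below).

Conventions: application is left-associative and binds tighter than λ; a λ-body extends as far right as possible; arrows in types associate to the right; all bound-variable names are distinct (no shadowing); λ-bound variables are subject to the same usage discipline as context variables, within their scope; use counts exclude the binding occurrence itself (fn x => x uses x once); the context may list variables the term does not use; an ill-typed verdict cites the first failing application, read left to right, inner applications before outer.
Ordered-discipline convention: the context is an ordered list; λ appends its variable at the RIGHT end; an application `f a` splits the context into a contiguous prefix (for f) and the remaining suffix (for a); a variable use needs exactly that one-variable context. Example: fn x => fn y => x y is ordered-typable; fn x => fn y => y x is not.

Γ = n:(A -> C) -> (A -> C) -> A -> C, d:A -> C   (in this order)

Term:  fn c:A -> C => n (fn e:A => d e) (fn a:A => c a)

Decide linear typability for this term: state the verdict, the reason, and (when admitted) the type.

yes — n, d, c, e, a: one use apiece; term : (A -> C) -> A -> C
use counts: n ×1; d ×1; c (bound) ×1; e (bound) ×1; a (bound) ×1
use order (left to right): n, d, e, c, a
typing: ✓ — (A -> C) -> A -> C
per-discipline verdicts: ordered ✓; linear ✓; affine ✓; relevant ✓; unrestricted ✓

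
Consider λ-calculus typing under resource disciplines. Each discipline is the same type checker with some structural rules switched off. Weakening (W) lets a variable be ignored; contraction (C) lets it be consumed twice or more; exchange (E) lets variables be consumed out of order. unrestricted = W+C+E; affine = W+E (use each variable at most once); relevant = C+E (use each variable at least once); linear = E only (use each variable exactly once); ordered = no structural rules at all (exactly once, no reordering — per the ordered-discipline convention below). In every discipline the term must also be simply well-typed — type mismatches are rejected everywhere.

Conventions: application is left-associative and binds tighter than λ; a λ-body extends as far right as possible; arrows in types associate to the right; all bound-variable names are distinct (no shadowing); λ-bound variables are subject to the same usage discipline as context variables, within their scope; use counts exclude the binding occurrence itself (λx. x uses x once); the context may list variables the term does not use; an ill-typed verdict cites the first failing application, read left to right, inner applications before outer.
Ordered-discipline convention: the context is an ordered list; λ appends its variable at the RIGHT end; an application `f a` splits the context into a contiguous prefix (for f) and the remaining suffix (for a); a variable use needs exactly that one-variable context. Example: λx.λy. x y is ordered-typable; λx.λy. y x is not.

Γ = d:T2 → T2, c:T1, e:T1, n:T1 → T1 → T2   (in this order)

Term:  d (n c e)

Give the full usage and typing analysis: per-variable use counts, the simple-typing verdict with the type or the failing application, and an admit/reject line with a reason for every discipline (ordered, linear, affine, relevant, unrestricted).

counts: d: 1, c: 1, e: 1, n: 1
left-to-right use order: d, n, c, e
typing: well-typed — term : T2
ordered: ✗, no ordered split (uses run d, n, c, e)
linear: ✓, single use per variable (d, c, e, n)
affine: ✓, at most one use each (d, c, e, n)
relevant: ✓, every one of d, c, e, n appears
unrestricted: ✓, simply typable at T2; W, C, E all held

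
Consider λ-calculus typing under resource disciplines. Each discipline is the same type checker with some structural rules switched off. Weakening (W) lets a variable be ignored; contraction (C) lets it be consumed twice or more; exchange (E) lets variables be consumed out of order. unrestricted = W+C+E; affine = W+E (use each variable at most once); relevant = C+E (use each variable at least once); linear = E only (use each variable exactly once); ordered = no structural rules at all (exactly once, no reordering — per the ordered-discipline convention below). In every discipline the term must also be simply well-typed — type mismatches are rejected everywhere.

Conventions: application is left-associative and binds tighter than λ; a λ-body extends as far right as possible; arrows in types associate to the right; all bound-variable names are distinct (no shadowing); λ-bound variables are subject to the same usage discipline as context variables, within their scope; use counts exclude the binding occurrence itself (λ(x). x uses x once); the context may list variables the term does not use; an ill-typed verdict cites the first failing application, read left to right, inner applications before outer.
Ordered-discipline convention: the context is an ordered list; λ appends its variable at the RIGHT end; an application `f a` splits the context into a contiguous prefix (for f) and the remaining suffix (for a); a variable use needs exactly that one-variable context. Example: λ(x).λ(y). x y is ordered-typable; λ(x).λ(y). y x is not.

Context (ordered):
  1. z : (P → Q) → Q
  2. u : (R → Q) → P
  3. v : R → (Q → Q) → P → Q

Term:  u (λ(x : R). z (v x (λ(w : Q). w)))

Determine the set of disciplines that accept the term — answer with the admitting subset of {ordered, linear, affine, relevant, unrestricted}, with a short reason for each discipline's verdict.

admitting disciplines: linear, affine, relevant, unrestricted
use counts: z=1; u=1; v=1; x (bound)=1; w (bound)=1
left-to-right use order: u, z, v, x, w
typing: well-typed — term : P
ordered ✗ (no ordered split (uses run u, z, v, x, w))
linear ✓ (single use per variable (z, u, v, x, w))
affine ✓ (no duplicate uses among z, u, v, x, w)
relevant ✓ (none of z, u, v, x, w goes unused)
unrestricted ✓ (well-typed at P; no restrictions here)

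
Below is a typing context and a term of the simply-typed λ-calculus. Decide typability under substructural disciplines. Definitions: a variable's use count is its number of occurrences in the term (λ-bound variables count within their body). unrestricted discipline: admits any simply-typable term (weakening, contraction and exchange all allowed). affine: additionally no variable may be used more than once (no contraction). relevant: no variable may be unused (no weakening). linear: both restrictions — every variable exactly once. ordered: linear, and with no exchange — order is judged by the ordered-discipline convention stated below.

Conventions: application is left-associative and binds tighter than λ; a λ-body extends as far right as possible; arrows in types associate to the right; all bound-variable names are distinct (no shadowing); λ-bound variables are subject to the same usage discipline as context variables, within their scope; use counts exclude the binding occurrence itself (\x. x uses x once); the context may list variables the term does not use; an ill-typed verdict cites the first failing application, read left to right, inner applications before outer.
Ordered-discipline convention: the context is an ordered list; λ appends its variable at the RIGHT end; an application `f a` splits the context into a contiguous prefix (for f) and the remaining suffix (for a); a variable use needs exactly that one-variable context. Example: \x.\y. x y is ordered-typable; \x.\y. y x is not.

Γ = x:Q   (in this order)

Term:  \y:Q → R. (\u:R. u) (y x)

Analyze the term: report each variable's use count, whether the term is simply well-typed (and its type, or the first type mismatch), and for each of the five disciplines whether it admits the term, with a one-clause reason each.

usage: x=1; y (λ-bound)=1; u (λ-bound)=1
uses in reading order: u, y, x
typing: well-typed at (Q → R) → R
ordered: ✗ — use order u, y, x needs exchange
linear: ✓ — single use per variable (x, y, u)
affine: ✓ — at most one use each (x, y, u)
relevant: ✓ — x, y, u: all used, weakening unneeded
unrestricted: ✓ — simply typable at (Q → R) → R; W, C, E all held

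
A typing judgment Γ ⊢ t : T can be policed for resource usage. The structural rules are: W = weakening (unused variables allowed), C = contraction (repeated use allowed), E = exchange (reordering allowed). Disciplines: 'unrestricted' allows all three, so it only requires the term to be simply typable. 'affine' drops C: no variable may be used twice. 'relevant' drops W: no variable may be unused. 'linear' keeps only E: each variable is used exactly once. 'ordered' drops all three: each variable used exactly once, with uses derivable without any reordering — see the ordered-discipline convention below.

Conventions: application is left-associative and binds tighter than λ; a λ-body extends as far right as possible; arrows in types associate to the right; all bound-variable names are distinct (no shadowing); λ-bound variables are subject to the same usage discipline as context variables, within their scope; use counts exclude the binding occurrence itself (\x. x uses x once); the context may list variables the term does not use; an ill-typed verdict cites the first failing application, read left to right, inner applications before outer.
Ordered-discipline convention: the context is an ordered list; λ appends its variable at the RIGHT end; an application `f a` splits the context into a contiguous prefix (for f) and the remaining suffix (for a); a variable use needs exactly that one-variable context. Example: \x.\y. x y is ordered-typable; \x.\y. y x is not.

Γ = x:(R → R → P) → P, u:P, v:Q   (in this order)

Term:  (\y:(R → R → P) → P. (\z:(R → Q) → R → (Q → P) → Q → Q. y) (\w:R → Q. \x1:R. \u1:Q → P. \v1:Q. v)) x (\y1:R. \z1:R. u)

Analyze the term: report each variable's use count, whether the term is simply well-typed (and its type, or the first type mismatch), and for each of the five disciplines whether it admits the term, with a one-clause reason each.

use counts: x=1; u=1; v=1; y [bound]=1; z [bound]=0; w [bound]=0; x1 [bound]=0; u1 [bound]=0; v1 [bound]=0; y1 [bound]=0; z1 [bound]=0
use order (left to right): y, v, x, u
typing: ✓ — P
ordered ✗ (z, w, x1, u1, v1, y1, z1 left unused)
linear ✗ (z, w, x1, u1, v1, y1, z1 left unused)
affine ✓ (no duplicate uses among x, u, v, y, z, w, x1, u1, v1, y1, z1)
relevant ✗ (z, w, x1, u1, v1, y1, z1 left unused)
unrestricted ✓ (typability at P is all that's needed)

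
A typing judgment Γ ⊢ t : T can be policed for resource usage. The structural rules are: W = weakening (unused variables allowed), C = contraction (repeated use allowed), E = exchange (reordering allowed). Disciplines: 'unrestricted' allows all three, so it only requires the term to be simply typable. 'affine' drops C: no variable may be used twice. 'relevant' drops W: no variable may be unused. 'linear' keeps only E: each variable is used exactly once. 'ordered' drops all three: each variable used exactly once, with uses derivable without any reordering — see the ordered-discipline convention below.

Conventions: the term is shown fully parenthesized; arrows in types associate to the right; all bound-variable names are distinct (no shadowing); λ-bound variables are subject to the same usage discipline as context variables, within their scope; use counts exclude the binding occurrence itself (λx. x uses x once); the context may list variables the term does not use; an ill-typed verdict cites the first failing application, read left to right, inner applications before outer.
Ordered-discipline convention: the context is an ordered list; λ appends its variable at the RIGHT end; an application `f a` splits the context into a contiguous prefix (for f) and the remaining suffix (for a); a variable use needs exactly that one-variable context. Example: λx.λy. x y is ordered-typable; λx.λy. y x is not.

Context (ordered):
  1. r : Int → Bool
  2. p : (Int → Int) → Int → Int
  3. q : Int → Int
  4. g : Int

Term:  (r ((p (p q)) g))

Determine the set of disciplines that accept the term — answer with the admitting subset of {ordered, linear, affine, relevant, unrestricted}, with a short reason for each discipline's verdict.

admitting disciplines: relevant, unrestricted
counts: r=1, p=2, q=1, g=1
left-to-right use order: r, p, p, q, g
typing: well-typed — term : Bool
ordered: ✗ — needs contraction — p ×2
linear: ✗ — needs contraction — p ×2
affine: ✗ — needs contraction — p ×2
relevant: ✓ — at least one use each (r, p, q, g)
unrestricted: ✓ — type-checks (Bool) and nothing is barred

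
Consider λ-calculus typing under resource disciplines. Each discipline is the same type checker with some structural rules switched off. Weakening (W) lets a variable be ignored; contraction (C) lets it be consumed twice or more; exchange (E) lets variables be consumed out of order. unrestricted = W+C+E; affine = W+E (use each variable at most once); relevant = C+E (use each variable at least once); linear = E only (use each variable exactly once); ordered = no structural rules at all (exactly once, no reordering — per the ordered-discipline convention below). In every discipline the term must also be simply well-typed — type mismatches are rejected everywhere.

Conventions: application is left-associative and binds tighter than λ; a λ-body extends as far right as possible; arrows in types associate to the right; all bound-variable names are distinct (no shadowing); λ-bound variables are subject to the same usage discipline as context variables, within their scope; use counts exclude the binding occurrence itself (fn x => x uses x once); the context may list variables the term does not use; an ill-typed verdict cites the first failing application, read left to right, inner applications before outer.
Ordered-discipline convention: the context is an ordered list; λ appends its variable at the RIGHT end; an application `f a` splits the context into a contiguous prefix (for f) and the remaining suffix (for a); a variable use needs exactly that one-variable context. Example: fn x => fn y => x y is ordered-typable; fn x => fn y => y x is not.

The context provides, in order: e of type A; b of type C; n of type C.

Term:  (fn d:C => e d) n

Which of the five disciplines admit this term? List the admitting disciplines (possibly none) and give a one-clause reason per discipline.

admitting disciplines: none
counts: e=1, b=0, n=1, d (λ-bound)=1
use order (left to right): e, d, n
typing: ill-typed: non-arrow in function slot: A
ordered: ✗ — fails simple typing
linear: ✗ — a type mismatch blocks all five
affine: ✗ — the type mismatch rejects it
relevant: ✗ — not simply typable
unrestricted: ✗ — fails simple typing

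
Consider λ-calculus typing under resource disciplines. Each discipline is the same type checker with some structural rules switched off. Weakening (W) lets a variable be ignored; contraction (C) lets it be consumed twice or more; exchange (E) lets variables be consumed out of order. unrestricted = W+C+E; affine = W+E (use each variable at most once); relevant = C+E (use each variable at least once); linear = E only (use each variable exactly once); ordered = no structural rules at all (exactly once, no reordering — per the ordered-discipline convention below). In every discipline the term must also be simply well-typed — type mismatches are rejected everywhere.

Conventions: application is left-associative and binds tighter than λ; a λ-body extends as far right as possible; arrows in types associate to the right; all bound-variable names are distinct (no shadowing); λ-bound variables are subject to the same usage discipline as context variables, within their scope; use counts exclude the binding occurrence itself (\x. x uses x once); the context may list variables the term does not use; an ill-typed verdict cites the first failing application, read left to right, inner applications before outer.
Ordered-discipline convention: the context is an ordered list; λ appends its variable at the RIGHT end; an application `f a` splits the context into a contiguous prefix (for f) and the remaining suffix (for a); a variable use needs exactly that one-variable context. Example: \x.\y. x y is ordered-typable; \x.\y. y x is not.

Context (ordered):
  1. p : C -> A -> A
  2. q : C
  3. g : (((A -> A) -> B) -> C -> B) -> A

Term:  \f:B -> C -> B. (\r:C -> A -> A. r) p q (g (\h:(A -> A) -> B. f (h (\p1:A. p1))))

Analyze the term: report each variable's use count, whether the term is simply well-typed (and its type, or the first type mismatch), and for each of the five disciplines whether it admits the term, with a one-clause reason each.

usage: p: 1×; q: 1×; g: 1×; f [bound]: 1×; r [bound]: 1×; h [bound]: 1×; p1 [bound]: 1×
use order (left to right): r, p, q, g, f, h, p1
typing: ✓ — (B -> C -> B) -> A
ordered ✓ (p, q, g, f, r, h, p1: once each, no exchange needed)
linear ✓ (single use per variable (p, q, g, f, r, h, p1))
affine ✓ (p, q, g, f, r, h, p1: no repeats, contraction unneeded)
relevant ✓ (none of p, q, g, f, r, h, p1 goes unused)
unrestricted ✓ (simply typable at (B -> C -> B) -> A; W, C, E all held)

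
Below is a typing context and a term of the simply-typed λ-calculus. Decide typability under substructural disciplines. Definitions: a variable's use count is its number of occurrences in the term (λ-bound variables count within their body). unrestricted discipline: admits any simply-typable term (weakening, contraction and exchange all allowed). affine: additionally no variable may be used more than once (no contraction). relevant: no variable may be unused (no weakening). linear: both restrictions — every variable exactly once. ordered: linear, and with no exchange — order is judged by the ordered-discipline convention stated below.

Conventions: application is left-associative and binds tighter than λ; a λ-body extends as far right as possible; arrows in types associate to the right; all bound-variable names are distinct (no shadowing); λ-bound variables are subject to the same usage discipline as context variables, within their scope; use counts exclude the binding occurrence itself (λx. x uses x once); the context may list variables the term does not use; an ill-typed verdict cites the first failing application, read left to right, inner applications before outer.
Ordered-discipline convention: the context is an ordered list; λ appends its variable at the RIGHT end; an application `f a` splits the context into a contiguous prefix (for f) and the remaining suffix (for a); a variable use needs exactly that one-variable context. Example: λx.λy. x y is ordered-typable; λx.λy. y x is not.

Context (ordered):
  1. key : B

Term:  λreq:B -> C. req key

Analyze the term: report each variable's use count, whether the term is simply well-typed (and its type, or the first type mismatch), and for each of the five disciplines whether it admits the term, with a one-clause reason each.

use counts: key: 1×, req (λ-bound): 1×
order of uses: req, key
typing: well-typed — term : (B -> C) -> C
ordered: ✗ — no contiguous prefix/suffix split fits req, key
linear: ✓ — exactly-once usage across key, req
affine: ✓ — no duplicate uses among key, req
relevant: ✓ — at least one use each (key, req)
unrestricted: ✓ — well-typed at (B -> C) -> C; no restrictions here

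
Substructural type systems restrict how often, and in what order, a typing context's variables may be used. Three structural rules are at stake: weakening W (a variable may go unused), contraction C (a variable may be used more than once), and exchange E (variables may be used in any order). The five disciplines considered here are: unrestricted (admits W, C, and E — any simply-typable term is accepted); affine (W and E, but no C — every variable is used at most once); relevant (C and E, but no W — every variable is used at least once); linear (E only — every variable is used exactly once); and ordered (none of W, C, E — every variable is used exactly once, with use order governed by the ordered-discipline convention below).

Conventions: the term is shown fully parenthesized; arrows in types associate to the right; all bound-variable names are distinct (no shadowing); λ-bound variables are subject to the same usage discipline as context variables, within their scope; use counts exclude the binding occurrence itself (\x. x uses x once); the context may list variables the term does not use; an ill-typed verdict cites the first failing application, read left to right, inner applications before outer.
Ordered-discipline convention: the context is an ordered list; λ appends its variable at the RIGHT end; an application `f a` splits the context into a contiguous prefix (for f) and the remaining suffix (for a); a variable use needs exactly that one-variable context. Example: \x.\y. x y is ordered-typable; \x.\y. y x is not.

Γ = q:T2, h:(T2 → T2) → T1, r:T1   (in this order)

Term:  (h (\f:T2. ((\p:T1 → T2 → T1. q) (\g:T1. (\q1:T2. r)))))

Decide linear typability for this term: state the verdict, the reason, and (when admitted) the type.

no — unused: f, p, g, q1 — weakening required
use counts: q ×1; h ×1; r ×1; f (λ-bound) ×0; p (λ-bound) ×0; g (λ-bound) ×0; q1 (λ-bound) ×0
use order (left to right): h, q, r
typing: ✓ — T1
across the five disciplines: ordered ✗, linear ✗, affine ✓, relevant ✗, unrestricted ✓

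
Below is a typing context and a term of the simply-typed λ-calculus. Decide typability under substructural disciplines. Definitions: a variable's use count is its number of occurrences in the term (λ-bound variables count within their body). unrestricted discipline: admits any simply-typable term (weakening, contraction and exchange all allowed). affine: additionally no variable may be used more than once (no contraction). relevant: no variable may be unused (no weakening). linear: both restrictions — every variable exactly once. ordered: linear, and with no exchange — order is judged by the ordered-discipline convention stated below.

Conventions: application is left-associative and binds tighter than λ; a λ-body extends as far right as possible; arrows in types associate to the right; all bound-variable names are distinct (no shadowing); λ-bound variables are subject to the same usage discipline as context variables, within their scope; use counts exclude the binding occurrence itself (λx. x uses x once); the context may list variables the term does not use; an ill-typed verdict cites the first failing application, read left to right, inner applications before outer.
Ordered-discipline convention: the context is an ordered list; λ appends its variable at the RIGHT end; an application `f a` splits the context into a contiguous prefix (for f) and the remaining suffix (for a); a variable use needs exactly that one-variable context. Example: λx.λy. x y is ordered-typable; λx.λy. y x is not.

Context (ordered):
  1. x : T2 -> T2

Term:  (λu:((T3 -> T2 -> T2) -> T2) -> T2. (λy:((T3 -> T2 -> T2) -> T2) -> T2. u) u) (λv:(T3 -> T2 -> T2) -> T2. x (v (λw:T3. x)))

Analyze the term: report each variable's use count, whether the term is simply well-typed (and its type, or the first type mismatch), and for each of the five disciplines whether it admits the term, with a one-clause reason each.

use counts: x: 2×, u (bound): 2×, y (bound): 0×, v (bound): 1×, w (bound): 0×
order of uses: u, u, x, v, x
typing: ✓ — ((T3 -> T2 -> T2) -> T2) -> T2
ordered ✗ (x ×2, u ×2 used more than once (contraction); y, w left unused)
linear ✗ (x ×2, u ×2 used more than once (contraction); y, w left unused)
affine ✗ (x ×2, u ×2 used more than once (contraction))
relevant ✗ (y, w left unused)
unrestricted ✓ (simply typable at ((T3 -> T2 -> T2) -> T2) -> T2; W, C, E all held)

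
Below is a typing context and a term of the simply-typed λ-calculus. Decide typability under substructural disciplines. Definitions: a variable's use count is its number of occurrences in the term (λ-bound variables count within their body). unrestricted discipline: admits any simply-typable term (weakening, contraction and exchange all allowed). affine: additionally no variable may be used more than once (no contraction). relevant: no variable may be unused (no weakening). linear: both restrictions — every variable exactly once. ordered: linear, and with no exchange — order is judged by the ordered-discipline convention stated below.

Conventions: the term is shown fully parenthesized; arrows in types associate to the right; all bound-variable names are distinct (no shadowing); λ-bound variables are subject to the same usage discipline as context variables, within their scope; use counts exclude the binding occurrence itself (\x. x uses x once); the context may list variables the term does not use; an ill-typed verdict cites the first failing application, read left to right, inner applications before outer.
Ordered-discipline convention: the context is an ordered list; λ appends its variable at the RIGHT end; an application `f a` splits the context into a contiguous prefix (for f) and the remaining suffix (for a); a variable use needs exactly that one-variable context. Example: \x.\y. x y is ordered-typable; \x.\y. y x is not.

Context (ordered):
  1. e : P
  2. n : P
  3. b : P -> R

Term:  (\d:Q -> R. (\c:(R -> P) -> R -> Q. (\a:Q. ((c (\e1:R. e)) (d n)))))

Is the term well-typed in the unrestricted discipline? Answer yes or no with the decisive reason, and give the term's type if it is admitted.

no — not simply typable
counts: e: 1; n: 1; b: 0; d [bound]: 1; c [bound]: 1; a [bound]: 0; e1 [bound]: 0
uses in reading order: c, e, d, n
typing: ill-typed: an argument P mismatches the expected Q
summary: ordered ✗ · linear ✗ · affine ✗ · relevant ✗ · unrestricted ✗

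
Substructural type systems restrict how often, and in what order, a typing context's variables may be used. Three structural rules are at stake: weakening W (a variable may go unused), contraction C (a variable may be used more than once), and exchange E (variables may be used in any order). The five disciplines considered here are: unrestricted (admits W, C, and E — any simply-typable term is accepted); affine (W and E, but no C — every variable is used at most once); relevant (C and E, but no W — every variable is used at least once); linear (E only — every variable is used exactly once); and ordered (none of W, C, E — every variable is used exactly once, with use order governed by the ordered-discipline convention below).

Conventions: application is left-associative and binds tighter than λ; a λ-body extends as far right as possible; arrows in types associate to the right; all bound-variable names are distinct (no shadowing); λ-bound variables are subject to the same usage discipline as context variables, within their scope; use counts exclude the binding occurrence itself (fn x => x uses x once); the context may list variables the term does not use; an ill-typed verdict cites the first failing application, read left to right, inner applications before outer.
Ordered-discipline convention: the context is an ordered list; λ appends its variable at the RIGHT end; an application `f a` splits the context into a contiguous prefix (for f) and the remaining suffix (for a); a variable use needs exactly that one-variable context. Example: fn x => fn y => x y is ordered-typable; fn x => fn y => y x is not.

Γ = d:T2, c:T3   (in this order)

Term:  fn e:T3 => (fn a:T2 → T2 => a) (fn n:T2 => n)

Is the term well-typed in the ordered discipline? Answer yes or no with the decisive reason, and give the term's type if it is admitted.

no — d, c, e left unused
usage: d ×0, c ×0, e [bound] ×0, a [bound] ×1, n [bound] ×1
use order (left to right): a, n
typing: well-typed — term : T3 → T2 → T2
per-discipline verdicts: ordered ✗ · linear ✗ · affine ✓ · relevant ✗ · unrestricted ✓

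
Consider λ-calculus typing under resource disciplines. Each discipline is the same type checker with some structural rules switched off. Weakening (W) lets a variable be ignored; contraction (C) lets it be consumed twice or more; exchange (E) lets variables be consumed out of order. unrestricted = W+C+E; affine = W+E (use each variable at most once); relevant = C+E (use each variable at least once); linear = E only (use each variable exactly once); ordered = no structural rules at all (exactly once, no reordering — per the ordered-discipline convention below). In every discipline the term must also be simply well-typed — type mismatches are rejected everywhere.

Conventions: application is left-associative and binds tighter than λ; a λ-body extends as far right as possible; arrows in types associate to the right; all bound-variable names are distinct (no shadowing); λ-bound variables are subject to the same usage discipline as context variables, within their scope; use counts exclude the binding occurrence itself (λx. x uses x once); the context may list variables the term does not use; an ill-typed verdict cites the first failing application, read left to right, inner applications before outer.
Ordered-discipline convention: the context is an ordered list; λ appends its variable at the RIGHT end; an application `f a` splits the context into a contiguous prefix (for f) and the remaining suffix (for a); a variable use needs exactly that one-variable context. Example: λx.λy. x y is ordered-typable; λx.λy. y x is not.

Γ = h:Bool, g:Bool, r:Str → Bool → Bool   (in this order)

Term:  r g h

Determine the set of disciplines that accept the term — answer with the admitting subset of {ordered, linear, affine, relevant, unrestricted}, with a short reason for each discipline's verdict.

accepted by: none
usage: h ×1, g ×1, r ×1
uses in reading order: r, g, h
typing: ill-typed: an application expects Str but receives Bool
ordered: ✗ — fails simple typing
linear: ✗ — a type mismatch blocks all five
affine: ✗ — the type mismatch rejects it
relevant: ✗ — not simply typable
unrestricted: ✗ — fails simple typing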